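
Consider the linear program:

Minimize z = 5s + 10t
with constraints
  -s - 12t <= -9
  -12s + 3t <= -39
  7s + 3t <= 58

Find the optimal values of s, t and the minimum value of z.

s = 165/49, t = 23/49, minimum z = 1055/49

Extreme points and z = 5s + 10t:
  (165/49, 23/49) → z = 1055/49
  (223/27, 5/81) → z = 3395/81
  (97/19, 141/19) → z = 1895/19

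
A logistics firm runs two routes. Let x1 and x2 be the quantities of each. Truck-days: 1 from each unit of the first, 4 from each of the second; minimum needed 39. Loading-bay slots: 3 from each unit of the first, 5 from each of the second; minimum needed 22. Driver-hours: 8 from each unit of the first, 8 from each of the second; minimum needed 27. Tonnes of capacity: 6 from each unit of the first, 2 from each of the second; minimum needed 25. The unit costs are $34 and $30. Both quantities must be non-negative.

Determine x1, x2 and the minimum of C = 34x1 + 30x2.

x1 = 1, x2 = 19/2, minimum C = 319

Vertices and C = 34x1 + 30x2:
  (0, 25/2) → C = 375
  (39, 0) → C = 1326
  (1, 19/2) → C = 319
The feasible region is unbounded (it extends along (0, 1), (1, 0)), but C strictly increases along every unbounded feasible direction, so there is no improving ray and the minimum is attained at a vertex.

At the optimal vertex, x1 + 4x2 = 39 and 6x1 + 2x2 = 25.
Solving simultaneously gives x1 = 1, x2 = 19/2.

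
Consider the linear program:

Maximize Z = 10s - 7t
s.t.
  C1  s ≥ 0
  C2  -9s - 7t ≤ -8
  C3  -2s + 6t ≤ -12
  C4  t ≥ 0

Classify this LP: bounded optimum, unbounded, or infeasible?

unbounded

From the feasible point (6, 0), moving in the direction (6, 2) keeps every constraint satisfied while Z increases without bound.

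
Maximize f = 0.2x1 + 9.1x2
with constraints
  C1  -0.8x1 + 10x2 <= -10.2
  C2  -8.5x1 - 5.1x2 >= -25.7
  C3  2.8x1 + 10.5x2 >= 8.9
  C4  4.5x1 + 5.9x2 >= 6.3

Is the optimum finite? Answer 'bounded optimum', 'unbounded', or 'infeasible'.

The boundaries -0.8x1 + 10x2 = -10.2 and -8.5x1 - 5.1x2 = -25.7 meet at (15451/4454, -3307/4454), but that point violates 2.8x1 + 10.5x2 ≥ 8.9. Every candidate vertex is excluded by some other constraint, so the feasible region is empty.

infeasible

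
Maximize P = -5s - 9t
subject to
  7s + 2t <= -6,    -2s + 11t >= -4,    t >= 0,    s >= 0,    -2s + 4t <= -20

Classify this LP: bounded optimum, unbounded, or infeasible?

The boundaries -2s + 11t = -4 and -2s + 4t = -20 meet at (102/7, 16/7), but that point violates 7s + 2t ≤ -6. Every candidate vertex is excluded by some other constraint, so the feasible region is empty.

infeasible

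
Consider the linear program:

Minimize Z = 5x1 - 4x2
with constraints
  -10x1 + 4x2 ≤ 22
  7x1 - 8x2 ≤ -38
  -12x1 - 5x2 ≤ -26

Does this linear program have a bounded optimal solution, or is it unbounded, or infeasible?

unbounded

From the feasible point (-3/49, 262/49), moving in the direction (4, 10) keeps every constraint satisfied while Z decreases without bound.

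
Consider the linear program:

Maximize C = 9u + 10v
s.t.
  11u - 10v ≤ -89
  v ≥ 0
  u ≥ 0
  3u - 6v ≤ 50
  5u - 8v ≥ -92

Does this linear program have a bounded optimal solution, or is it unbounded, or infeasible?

Extreme points and C = 9u + 10v:
  (0, 89/10) → C = 89
  (104/19, 567/38) → C = 3771/19
  (0, 23/2) → C = 115
The feasible region has finitely many vertices and no improving ray; the maximum is 3771/19 at (104/19, 567/38).

bounded optimum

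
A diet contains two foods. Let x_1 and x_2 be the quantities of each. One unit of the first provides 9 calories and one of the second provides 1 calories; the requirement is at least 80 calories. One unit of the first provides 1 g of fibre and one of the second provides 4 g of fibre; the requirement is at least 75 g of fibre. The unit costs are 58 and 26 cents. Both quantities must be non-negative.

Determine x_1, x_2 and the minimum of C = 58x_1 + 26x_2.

x_1 = 7, x_2 = 17, minimum C = 848

Vertices and C = 58x_1 + 26x_2:
  (0, 80) → C = 2080
  (75, 0) → C = 4350
  (7, 17) → C = 848
The feasible region is unbounded (it extends along (0, 1), (1, 0)), but C strictly increases along every unbounded feasible direction, so there is no improving ray and the minimum is attained at a vertex.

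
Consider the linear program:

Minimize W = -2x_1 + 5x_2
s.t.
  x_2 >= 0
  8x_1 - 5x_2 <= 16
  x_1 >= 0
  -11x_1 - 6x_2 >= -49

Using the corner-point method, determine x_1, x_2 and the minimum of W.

x_1 = 2, x_2 = 0, minimum W = -4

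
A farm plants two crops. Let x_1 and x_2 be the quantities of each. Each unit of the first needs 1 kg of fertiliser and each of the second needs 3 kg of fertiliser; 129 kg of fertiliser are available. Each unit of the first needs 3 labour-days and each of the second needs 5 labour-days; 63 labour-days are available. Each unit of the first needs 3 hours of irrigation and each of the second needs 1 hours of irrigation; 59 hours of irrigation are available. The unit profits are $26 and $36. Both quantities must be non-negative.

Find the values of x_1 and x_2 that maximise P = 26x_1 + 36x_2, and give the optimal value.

x_1 = 58/3, x_2 = 1, maximum P = 1616/3

The optimum lies where 3x_1 + 5x_2 = 63 and 3x_1 + x_2 = 59.
Solving simultaneously gives x_1 = 58/3, x_2 = 1.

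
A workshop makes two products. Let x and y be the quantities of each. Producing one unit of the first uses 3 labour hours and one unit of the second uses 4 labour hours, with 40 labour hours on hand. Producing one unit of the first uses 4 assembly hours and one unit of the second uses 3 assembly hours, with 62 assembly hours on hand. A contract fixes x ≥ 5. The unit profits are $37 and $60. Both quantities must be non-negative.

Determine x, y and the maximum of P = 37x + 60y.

Extreme points and P = 37x + 60y:
  (40/3, 0) → P = 1480/3
  (5, 0) → P = 185
  (5, 25/4) → P = 560

x = 5, y = 25/4, maximum P = 560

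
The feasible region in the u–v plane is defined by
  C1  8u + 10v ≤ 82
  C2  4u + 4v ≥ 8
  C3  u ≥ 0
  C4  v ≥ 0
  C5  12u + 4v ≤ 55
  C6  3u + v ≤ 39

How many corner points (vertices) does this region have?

5

The feasible vertices (each the meet of two boundaries and inside every other half-plane) are:
  (0, 41/5)
  (111/44, 68/11)
  (0, 2)
  (2, 0)
  (55/12, 0)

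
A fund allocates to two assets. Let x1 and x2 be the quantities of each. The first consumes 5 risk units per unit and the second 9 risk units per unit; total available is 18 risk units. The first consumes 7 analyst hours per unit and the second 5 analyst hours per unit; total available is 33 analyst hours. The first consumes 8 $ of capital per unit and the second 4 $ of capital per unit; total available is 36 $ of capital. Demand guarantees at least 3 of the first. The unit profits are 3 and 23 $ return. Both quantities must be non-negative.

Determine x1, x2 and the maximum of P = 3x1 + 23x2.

x1 = 3, x2 = 1/3, maximum P = 50/3

Vertices and P = 3x1 + 23x2:
  (18/5, 0) → P = 54/5
  (3, 0) → P = 9
  (3, 1/3) → P = 50/3

The binding constraints are 5x1 + 9x2 = 18 and x1 = 3.
Solving simultaneously gives x1 = 3, x2 = 1/3.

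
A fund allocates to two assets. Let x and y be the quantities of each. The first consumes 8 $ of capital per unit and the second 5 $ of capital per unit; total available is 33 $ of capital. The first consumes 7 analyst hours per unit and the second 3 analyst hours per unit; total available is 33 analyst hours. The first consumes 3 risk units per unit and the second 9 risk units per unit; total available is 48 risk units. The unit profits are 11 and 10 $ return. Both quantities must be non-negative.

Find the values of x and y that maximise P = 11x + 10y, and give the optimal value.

Vertices and P = 11x + 10y:
  (0, 0) → P = 0
  (0, 16/3) → P = 160/3
  (33/8, 0) → P = 363/8
  (1, 5) → P = 61

The binding constraints are 8x + 5y = 33 and 3x + 9y = 48.
Solving simultaneously gives x = 1, y = 5.

x = 1, y = 5, maximum P = 61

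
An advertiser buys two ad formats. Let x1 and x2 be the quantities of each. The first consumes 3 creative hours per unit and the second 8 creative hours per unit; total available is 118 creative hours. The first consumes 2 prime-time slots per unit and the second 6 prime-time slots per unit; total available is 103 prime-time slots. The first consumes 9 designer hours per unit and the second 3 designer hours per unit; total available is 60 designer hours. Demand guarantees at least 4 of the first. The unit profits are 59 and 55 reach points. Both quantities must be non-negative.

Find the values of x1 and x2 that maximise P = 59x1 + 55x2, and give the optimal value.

Corner points and P = 59x1 + 55x2:
  (20/3, 0) → P = 1180/3
  (4, 0) → P = 236
  (4, 8) → P = 676

x1 = 4, x2 = 8, maximum P = 676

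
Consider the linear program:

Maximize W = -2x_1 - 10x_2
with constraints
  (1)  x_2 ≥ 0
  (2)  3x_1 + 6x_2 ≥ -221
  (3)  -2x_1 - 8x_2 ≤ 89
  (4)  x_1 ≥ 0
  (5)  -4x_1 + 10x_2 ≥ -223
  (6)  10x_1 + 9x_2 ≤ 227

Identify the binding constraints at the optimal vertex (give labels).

Vertices and W = -2x_1 - 10x_2:
  (0, 0) → W = 0
  (227/10, 0) → W = -227/5
  (0, 227/9) → W = -2270/9

The maximum is at (0, 0). Substituting into each constraint, equality holds for (1) and (4); the remaining constraints have slack.

(1) and (4)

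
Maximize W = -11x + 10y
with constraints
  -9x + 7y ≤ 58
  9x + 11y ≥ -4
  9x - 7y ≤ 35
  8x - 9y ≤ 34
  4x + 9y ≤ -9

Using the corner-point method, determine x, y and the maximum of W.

x = 63/37, y = -65/37, maximum W = -1343/37

Feasible corners and W = -11x + 10y:
  (2, -2) → W = -42
  (63/37, -65/37) → W = -1343/37
  (25/12, -52/27) → W = -4555/108

At the optimal vertex, 9x + 11y = -4 and 4x + 9y = -9.
Solving simultaneously gives x = 63/37, y = -65/37.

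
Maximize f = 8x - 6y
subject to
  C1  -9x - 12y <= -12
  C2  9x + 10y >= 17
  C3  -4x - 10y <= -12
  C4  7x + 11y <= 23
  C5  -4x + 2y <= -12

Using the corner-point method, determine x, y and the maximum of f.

Feasible corners and f = 8x - 6y:
  (49/13, -4/13) → f = 32
  (3, 0) → f = 24
  (89/29, 4/29) → f = 688/29

The optimum lies where -4x - 10y = -12 and 7x + 11y = 23.
Solving simultaneously gives x = 49/13, y = -4/13.

x = 49/13, y = -4/13, maximum f = 32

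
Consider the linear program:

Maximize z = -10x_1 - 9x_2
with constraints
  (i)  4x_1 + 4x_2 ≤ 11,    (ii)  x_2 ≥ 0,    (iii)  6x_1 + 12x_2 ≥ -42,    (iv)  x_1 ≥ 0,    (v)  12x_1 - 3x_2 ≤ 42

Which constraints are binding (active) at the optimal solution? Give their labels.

Corner points and z = -10x_1 - 9x_2:
  (11/4, 0) → z = -55/2
  (0, 11/4) → z = -99/4
  (0, 0) → z = 0

The maximum is at (0, 0). Substituting into each constraint, equality holds for (ii) and (iv); the remaining constraints have slack.

(ii) and (iv)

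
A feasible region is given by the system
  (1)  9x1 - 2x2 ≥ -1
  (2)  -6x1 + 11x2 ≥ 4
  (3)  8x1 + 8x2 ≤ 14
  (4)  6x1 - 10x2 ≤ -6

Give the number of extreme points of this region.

Pairwise boundary intersections that survive every other constraint:
  (5/22, 67/44)
  (1/39, 8/13)
  (23/32, 33/32)

3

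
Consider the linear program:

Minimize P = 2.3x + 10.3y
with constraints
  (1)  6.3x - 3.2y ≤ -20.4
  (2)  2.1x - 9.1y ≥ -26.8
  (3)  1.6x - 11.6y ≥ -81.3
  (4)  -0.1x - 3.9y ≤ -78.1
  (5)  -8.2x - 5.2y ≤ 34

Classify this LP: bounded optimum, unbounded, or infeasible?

The boundaries 6.3x - 3.2y = -20.4 and 2.1x - 9.1y = -26.8 meet at (-9988/5061, 600/241), but that point violates -0.1x - 3.9y ≤ -78.1. Every candidate vertex is excluded by some other constraint, so the feasible region is empty.

infeasible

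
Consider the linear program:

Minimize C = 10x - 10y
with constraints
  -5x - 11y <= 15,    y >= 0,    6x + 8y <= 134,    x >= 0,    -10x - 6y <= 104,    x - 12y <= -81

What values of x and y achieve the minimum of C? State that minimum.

Vertices and C = 10x - 10y:
  (0, 67/4) → C = -335/2
  (12, 31/4) → C = 85/2
  (0, 27/4) → C = -135/2

The optimum lies where 6x + 8y = 134 and x = 0.
Solving simultaneously gives x = 0, y = 67/4.

x = 0, y = 67/4, minimum C = -335/2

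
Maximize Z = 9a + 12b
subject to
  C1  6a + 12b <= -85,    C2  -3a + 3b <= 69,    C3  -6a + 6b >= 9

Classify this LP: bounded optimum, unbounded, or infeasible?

Vertices and Z = 9a + 12b:
  (-361/18, 53/18) → Z = -871/6
  (-103/18, -38/9) → Z = -613/6
The feasible region has finitely many vertices and no improving ray; the maximum is -613/6 at (-103/18, -38/9).

bounded optimum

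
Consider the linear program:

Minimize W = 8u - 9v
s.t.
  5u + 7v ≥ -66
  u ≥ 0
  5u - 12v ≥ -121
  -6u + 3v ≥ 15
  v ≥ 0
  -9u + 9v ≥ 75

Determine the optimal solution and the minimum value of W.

u = 0, v = 121/12, minimum W = -363/4

The optimum lies where u = 0 and 5u - 12v = -121.
Solving simultaneously gives u = 0, v = 121/12.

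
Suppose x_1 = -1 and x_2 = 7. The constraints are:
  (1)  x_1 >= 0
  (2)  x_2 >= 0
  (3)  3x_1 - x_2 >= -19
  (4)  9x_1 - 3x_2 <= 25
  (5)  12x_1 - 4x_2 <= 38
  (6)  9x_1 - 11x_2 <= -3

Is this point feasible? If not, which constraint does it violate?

not feasible — violates (1)

Constraint (1): x_1 = -1, which is not ≥ 0. All other constraints are satisfied.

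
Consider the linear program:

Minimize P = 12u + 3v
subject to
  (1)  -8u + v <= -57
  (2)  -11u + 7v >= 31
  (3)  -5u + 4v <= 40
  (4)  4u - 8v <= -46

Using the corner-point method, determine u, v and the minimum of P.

u = 86/9, v = 175/9, minimum P = 173

Feasible corners and P = 12u + 3v:
  (86/9, 175/9) → P = 173
  (268/27, 605/27) → P = 559/3
  (52/3, 95/3) → P = 303

The binding constraints are -8u + v = -57 and -11u + 7v = 31.
Solving simultaneously gives u = 86/9, v = 175/9.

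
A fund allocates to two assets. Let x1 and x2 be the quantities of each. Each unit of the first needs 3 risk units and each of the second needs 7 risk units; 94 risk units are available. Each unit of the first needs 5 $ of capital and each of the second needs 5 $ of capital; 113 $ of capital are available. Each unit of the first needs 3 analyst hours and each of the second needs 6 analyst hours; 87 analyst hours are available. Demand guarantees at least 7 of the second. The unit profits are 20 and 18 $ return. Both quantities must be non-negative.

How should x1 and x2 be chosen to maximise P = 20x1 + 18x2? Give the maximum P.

Extreme points and P = 20x1 + 18x2:
  (0, 94/7) → P = 1692/7
  (0, 7) → P = 126
  (15, 7) → P = 426

x1 = 15, x2 = 7, maximum P = 426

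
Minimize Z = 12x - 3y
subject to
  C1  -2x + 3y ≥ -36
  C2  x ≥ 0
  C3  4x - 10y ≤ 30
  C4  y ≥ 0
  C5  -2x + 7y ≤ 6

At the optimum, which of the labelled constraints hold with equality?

Extreme points and Z = 12x - 3y:
  (135/4, 21/2) → Z = 747/2
  (0, 0) → Z = 0
  (0, 6/7) → Z = -18/7
  (15/2, 0) → Z = 90

The minimum is at (0, 6/7). Substituting into each constraint, equality holds for C2 and C5; the remaining constraints have slack.

C2 and C5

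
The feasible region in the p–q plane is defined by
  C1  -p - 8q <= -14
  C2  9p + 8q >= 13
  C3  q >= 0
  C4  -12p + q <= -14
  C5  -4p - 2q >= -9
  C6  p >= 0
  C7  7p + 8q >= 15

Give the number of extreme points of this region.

3

Of the 21 pairwise boundary intersections, those satisfying every inequality are:
  (126/97, 154/97)
  (22/15, 47/30)
  (37/28, 13/7)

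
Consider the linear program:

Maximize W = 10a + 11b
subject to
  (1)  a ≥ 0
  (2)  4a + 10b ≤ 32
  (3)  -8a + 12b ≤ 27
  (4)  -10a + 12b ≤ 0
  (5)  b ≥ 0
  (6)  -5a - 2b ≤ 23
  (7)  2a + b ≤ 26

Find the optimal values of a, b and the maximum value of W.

a = 8, b = 0, maximum W = 80

Extreme points and W = 10a + 11b:
  (0, 0) → W = 0
  (96/37, 80/37) → W = 1840/37
  (8, 0) → W = 80

At the optimal vertex, 4a + 10b = 32 and b = 0.
Solving simultaneously gives a = 8, b = 0.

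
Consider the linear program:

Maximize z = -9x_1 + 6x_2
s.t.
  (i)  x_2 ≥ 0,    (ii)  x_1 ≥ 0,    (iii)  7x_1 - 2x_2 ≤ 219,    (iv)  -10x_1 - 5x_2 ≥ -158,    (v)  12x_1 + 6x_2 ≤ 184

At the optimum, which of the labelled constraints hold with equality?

Vertices and z = -9x_1 + 6x_2:
  (0, 0) → z = 0
  (46/3, 0) → z = -138
  (0, 92/3) → z = 184

The maximum is at (0, 92/3). Substituting into each constraint, equality holds for (ii) and (v); the remaining constraints have slack.

(ii) and (v)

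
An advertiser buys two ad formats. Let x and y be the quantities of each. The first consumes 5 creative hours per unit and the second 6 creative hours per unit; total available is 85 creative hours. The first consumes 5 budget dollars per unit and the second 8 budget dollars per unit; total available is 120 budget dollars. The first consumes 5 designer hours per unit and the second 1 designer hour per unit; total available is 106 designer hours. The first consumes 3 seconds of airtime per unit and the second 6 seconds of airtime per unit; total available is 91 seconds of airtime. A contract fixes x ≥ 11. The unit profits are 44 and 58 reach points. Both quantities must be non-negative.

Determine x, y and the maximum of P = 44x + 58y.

x = 11, y = 5, maximum P = 774

Feasible corners and P = 44x + 58y:
  (17, 0) → P = 748
  (11, 0) → P = 484
  (11, 5) → P = 774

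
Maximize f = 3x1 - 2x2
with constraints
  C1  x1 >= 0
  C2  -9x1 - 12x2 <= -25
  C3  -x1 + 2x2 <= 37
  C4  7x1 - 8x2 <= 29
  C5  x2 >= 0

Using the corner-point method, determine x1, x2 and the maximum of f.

The binding constraints are -x1 + 2x2 = 37 and 7x1 - 8x2 = 29.
Solving simultaneously gives x1 = 59, x2 = 48.

x1 = 59, x2 = 48, maximum f = 81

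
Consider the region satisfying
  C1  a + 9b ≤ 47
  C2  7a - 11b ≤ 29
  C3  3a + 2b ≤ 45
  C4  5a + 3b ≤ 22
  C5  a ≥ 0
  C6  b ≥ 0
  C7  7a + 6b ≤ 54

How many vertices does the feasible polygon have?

5

Intersecting each pair of boundary lines and keeping only the points that satisfy every inequality leaves:
  (19/14, 71/14)
  (0, 47/9)
  (329/76, 9/76)
  (29/7, 0)
  (0, 0)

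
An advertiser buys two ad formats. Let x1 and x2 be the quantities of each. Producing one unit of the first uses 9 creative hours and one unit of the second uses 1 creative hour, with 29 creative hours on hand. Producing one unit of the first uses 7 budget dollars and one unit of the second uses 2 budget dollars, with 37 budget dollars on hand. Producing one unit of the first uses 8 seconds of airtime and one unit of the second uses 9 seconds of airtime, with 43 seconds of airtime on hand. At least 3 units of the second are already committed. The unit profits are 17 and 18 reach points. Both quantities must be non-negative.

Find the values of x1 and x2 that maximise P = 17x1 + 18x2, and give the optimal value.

x1 = 2, x2 = 3, maximum P = 88

Extreme points and P = 17x1 + 18x2:
  (0, 43/9) → P = 86
  (0, 3) → P = 54
  (2, 3) → P = 88

The binding constraints are 8x1 + 9x2 = 43 and x2 = 3.
Solving simultaneously gives x1 = 2, x2 = 3.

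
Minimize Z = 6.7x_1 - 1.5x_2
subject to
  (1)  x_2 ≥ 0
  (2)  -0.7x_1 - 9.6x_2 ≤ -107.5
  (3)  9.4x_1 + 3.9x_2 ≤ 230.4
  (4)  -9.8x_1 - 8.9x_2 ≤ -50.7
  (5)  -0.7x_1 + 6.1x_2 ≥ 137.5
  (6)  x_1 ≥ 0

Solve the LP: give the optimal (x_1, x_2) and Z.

x_1 = 0, x_2 = 768/13, minimum Z = -1152/13

The binding constraints are 9.4x_1 + 3.9x_2 = 230.4 and x_1 = 0.
Solving simultaneously gives x_1 = 0, x_2 = 768/13.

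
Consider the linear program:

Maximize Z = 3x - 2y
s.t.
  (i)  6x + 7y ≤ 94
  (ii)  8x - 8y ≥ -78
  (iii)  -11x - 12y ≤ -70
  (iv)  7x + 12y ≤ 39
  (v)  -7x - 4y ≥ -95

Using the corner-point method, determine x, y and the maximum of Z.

Corner points and Z = 3x - 2y:
  (31/4, -61/48) → Z = 619/24
  (43/2, -111/8) → Z = 369/4
  (123/7, -7) → Z = 467/7

The binding constraints are -11x - 12y = -70 and -7x - 4y = -95.
Solving simultaneously gives x = 43/2, y = -111/8.

x = 43/2, y = -111/8, maximum Z = 369/4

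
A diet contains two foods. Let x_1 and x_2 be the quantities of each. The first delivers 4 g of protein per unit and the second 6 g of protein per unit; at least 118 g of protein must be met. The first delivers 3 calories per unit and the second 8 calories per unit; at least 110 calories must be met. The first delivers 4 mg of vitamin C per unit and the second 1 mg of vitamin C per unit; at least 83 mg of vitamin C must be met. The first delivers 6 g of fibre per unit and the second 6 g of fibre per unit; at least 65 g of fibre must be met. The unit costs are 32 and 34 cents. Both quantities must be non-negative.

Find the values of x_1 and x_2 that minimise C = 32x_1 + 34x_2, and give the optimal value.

The feasible region is unbounded (it extends along (0, 1), (1, 0)), but C strictly increases along every unbounded feasible direction, so there is no improving ray and the minimum is attained at a vertex.

x_1 = 19, x_2 = 7, minimum C = 846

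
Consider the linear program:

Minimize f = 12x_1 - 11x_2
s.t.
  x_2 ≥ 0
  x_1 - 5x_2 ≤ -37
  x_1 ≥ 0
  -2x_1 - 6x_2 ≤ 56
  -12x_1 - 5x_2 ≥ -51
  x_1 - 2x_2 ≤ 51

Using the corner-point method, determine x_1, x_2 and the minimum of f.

Extreme points and f = 12x_1 - 11x_2:
  (0, 37/5) → f = -407/5
  (14/13, 99/13) → f = -921/13
  (0, 51/5) → f = -561/5

x_1 = 0, x_2 = 51/5, minimum f = -561/5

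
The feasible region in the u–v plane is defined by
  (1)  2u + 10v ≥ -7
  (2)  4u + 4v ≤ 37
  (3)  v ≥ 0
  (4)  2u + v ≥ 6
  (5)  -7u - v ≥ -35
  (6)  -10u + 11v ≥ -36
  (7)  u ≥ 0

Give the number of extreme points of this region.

6

The feasible vertices (each the meet of two boundaries and inside every other half-plane) are:
  (103/24, 119/24)
  (0, 37/4)
  (3, 0)
  (18/5, 0)
  (0, 6)
  (421/87, 98/87)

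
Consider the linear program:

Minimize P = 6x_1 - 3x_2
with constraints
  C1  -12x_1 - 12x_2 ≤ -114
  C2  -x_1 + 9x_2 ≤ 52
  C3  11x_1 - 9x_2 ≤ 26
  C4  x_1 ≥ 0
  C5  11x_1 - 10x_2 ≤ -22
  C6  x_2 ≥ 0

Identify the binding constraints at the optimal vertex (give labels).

Extreme points and P = 6x_1 - 3x_2:
  (67/20, 123/20) → P = 33/20
  (73/21, 253/42) → P = 39/14
  (322/89, 550/89) → P = 282/89

The minimum is at (67/20, 123/20). Substituting into each constraint, equality holds for C1 and C2; the remaining constraints have slack.

C1 and C2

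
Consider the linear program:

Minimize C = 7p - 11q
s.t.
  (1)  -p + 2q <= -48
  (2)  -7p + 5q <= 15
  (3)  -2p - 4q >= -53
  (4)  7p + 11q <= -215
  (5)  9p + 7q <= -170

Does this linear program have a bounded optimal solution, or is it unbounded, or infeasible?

Feasible corners and C = 7p - 11q:
  (-30, -39) → C = 219
  (-4/25, -602/25) → C = 6594/25
The feasible region has finitely many vertices and no improving ray; the minimum is 219 at (-30, -39).

bounded optimum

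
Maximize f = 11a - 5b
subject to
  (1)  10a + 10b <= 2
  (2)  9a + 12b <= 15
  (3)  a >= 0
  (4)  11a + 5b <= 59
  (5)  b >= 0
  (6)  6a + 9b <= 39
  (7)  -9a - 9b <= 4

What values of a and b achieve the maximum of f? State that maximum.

Feasible corners and f = 11a - 5b:
  (0, 1/5) → f = -1
  (1/5, 0) → f = 11/5
  (0, 0) → f = 0

The optimum lies where 10a + 10b = 2 and b = 0.
Solving simultaneously gives a = 1/5, b = 0.

a = 1/5, b = 0, maximum f = 11/5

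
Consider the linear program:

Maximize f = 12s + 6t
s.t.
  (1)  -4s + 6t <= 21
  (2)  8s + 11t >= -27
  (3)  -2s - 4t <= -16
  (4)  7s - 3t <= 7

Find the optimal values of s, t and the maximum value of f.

s = 7/2, t = 35/6, maximum f = 77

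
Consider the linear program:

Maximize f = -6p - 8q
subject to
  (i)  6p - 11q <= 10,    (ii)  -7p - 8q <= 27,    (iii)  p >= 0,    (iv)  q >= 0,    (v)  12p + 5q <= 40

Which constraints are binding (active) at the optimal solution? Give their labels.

(iii) and (iv)

Feasible corners and f = -6p - 8q:
  (5/3, 0) → f = -10
  (245/81, 20/27) → f = -650/27
  (0, 0) → f = 0
  (0, 8) → f = -64

The maximum is at (0, 0). Substituting into each constraint, equality holds for (iii) and (iv); the remaining constraints have slack.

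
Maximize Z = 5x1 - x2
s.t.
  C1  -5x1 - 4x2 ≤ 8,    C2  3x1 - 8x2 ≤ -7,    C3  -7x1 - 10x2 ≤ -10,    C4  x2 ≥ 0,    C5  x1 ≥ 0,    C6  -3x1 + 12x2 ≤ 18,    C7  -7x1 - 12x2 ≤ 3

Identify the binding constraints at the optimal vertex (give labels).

Vertices and Z = 5x1 - x2:
  (5/43, 79/86) → Z = -29/86
  (5, 11/4) → Z = 89/4
  (0, 1) → Z = -1
  (0, 3/2) → Z = -3/2

The maximum is at (5, 11/4). Substituting into each constraint, equality holds for C2 and C6; the remaining constraints have slack.

C2 and C6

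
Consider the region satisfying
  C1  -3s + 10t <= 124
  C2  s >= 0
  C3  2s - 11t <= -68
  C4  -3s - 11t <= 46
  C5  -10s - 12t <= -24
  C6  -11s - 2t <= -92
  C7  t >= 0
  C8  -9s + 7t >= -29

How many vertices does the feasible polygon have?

Of the 28 pairwise boundary intersections, those satisfying every inequality are:
  (168/29, 410/29)
  (386/23, 401/23)
  (876/125, 932/125)
  (159/17, 134/17)

4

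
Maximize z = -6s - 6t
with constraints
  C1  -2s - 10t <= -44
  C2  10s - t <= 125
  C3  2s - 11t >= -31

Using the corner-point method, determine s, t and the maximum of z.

s = 29/7, t = 25/7, maximum z = -324/7

Vertices and z = -6s - 6t:
  (647/51, 95/51) → z = -1484/17
  (29/7, 25/7) → z = -324/7
  (703/54, 140/27) → z = -983/9

The optimum lies where -2s - 10t = -44 and 2s - 11t = -31.
Solving simultaneously gives s = 29/7, t = 25/7.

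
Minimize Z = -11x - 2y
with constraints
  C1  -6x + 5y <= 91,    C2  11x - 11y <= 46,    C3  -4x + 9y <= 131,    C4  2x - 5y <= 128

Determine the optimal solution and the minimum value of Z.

x = 371/11, y = 325/11, minimum Z = -4731/11

Corner points and Z = -11x - 2y:
  (-82/17, 211/17) → Z = 480/17
  (-219/4, -95/2) → Z = 2789/4
  (371/11, 325/11) → Z = -4731/11
  (-1178/33, -1316/33) → Z = 15590/33

The optimum lies where 11x - 11y = 46 and -4x + 9y = 131.
Solving simultaneously gives x = 371/11, y = 325/11.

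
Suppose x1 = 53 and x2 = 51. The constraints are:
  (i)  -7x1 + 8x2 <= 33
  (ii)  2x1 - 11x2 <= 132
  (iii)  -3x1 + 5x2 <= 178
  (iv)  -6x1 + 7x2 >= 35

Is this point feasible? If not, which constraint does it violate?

Constraint (i): -7x1 + 8x2 = 37, which is not ≤ 33. All other constraints are satisfied.

not feasible — violates (i)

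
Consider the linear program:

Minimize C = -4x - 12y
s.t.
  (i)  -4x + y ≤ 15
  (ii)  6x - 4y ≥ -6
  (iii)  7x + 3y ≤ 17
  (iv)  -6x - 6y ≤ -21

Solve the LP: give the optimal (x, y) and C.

x = 25/23, y = 72/23, minimum C = -964/23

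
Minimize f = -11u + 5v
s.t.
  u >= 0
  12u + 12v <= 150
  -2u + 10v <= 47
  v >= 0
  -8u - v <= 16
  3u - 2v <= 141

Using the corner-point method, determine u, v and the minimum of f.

u = 25/2, v = 0, minimum f = -275/2

Corner points and f = -11u + 5v:
  (0, 47/10) → f = 47/2
  (0, 0) → f = 0
  (13/2, 6) → f = -83/2
  (25/2, 0) → f = -275/2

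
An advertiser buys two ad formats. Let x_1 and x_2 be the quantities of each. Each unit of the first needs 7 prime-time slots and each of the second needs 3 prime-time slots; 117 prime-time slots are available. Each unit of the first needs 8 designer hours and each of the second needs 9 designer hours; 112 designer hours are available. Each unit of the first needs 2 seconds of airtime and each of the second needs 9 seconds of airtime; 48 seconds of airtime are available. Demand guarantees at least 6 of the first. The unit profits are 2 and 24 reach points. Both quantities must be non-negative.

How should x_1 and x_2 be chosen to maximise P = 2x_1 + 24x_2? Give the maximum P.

x_1 = 6, x_2 = 4, maximum P = 108

Extreme points and P = 2x_1 + 24x_2:
  (14, 0) → P = 28
  (6, 0) → P = 12
  (32/3, 80/27) → P = 832/9
  (6, 4) → P = 108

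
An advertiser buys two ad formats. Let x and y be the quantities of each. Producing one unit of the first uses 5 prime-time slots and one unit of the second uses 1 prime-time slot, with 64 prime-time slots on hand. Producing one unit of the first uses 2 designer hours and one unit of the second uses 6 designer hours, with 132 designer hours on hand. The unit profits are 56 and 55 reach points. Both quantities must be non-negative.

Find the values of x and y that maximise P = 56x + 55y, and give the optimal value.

Corner points and P = 56x + 55y:
  (0, 0) → P = 0
  (0, 22) → P = 1210
  (64/5, 0) → P = 3584/5
  (9, 19) → P = 1549

x = 9, y = 19, maximum P = 1549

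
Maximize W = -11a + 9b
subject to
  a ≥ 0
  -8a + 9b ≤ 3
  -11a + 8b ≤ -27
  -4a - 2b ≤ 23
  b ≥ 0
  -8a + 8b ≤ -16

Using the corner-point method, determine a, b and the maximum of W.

The feasible region is unbounded (it extends along (9, 8), (1, 0)), but W strictly decreases along every unbounded feasible direction, so there is no improving ray and the maximum is attained at a vertex.

The optimum lies where -11a + 8b = -27 and -8a + 8b = -16.
Solving simultaneously gives a = 11/3, b = 5/3.

a = 11/3, b = 5/3, maximum W = -76/3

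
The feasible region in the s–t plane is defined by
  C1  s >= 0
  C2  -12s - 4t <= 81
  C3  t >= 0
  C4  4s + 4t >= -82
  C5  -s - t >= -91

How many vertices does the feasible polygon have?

Intersecting each pair of boundary lines and keeping only the points that satisfy every inequality leaves:
  (0, 0)
  (0, 91)
  (91, 0)

3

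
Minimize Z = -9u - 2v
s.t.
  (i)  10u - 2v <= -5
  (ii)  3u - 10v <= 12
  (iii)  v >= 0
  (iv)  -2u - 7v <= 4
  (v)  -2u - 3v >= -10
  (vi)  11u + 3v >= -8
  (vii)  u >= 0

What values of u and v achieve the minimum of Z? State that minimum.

At the optimal vertex, 10u - 2v = -5 and -2u - 3v = -10.
Solving simultaneously gives u = 5/34, v = 55/17.

u = 5/34, v = 55/17, minimum Z = -265/34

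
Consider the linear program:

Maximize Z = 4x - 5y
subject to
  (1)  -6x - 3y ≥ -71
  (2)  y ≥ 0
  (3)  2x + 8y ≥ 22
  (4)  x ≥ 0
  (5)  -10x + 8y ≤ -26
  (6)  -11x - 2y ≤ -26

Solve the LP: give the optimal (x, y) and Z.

Vertices and Z = 4x - 5y:
  (71/6, 0) → Z = 142/3
  (323/39, 277/39) → Z = -31/13
  (11, 0) → Z = 44
  (4, 7/4) → Z = 29/4

At the optimal vertex, -6x - 3y = -71 and y = 0.
Solving simultaneously gives x = 71/6, y = 0.

x = 71/6, y = 0, maximum Z = 142/3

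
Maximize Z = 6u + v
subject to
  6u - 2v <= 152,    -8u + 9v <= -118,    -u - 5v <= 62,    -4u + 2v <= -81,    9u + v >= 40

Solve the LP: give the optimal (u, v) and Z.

u = 566/19, v = 254/19, maximum Z = 3650/19

Vertices and Z = 6u + v:
  (566/19, 254/19) → Z = 3650/19
  (159/8, -131/8) → Z = 823/8
  (493/20, 44/5) → Z = 1567/10
  (281/22, -329/22) → Z = 1357/22

The optimum lies where 6u - 2v = 152 and -8u + 9v = -118.
Solving simultaneously gives u = 566/19, v = 254/19.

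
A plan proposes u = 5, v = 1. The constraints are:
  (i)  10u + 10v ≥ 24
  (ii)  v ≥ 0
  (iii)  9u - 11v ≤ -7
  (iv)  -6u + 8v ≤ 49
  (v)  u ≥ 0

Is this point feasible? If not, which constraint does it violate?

not feasible — violates (iii)

Constraint (iii): 9u - 11v = 34, which is not ≤ -7. All other constraints are satisfied.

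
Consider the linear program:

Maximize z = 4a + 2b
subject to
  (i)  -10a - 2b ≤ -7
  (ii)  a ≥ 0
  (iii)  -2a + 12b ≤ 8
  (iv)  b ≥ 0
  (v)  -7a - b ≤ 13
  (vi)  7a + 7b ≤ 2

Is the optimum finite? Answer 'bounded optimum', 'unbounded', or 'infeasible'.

The boundaries -10a - 2b = -7 and -2a + 12b = 8 meet at (17/31, 47/62), but that point violates 7a + 7b ≤ 2. Every candidate vertex is excluded by some other constraint, so the feasible region is empty.

infeasible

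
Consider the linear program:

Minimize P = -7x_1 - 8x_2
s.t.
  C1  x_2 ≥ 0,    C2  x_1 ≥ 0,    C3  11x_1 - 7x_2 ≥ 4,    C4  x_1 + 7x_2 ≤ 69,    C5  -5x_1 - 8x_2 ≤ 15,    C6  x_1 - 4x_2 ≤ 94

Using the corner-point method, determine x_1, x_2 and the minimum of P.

x_1 = 69, x_2 = 0, minimum P = -483

The optimum lies where x_2 = 0 and x_1 + 7x_2 = 69.
Solving simultaneously gives x_1 = 69, x_2 = 0.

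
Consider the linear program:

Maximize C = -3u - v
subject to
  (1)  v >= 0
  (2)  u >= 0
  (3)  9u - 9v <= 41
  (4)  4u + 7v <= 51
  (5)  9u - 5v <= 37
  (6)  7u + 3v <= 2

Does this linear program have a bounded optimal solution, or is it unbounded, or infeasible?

bounded optimum

Corner points and C = -3u - v:
  (0, 0) → C = 0
  (2/7, 0) → C = -6/7
  (0, 2/3) → C = -2/3
The feasible region has finitely many vertices and no improving ray; the maximum is 0 at (0, 0).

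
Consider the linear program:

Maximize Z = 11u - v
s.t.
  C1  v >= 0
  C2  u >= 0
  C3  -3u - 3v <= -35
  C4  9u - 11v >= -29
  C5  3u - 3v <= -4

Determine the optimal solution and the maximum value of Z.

Corner points and Z = 11u - v:
  (149/30, 67/10) → Z = 719/15
  (31/6, 13/2) → Z = 151/3
  (43/6, 17/2) → Z = 211/3

u = 43/6, v = 17/2, maximum Z = 211/3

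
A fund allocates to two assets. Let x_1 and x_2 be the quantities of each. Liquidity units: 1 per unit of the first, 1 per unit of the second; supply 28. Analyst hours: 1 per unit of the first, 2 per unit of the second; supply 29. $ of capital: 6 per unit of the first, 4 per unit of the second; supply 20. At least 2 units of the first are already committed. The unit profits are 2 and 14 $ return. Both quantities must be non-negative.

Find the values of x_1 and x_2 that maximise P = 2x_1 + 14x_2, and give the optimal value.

x_1 = 2, x_2 = 2, maximum P = 32

Feasible corners and P = 2x_1 + 14x_2:
  (10/3, 0) → P = 20/3
  (2, 0) → P = 4
  (2, 2) → P = 32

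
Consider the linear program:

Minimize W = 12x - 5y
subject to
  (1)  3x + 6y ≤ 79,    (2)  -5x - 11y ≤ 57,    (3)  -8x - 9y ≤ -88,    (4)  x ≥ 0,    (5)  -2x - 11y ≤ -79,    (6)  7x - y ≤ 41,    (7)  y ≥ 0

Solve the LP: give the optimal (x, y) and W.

x = 0, y = 79/6, minimum W = -395/6

Feasible corners and W = 12x - 5y:
  (0, 79/6) → W = -395/6
  (65/9, 86/9) → W = 350/9
  (0, 88/9) → W = -440/9
  (257/70, 228/35) → W = 402/35
  (530/79, 471/79) → W = 4005/79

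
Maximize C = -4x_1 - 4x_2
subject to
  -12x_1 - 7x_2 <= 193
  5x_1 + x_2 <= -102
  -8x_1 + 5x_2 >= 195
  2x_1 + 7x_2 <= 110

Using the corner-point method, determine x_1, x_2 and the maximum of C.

Vertices and C = -4x_1 - 4x_2:
  (-521/23, 259/23) → C = 1048/23
  (-303/10, 853/35) → C = 166/7
  (-824/33, 754/33) → C = 280/33

The optimum lies where -12x_1 - 7x_2 = 193 and 5x_1 + x_2 = -102.
Solving simultaneously gives x_1 = -521/23, x_2 = 259/23.

x_1 = -521/23, x_2 = 259/23, maximum C = 1048/23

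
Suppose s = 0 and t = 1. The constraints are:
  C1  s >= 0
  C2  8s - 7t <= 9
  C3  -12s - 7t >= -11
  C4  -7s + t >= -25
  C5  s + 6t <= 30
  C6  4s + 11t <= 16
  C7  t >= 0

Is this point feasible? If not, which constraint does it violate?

feasible

C1: 0 ≥ 0 ✓
C2: -7 ≤ 9 ✓
C3: -7 ≥ -11 ✓
C4: 1 ≥ -25 ✓
C5: 6 ≤ 30 ✓
C6: 11 ≤ 16 ✓
C7: 1 ≥ 0 ✓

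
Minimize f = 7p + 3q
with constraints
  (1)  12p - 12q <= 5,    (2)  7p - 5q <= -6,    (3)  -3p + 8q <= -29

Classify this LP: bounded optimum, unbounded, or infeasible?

unbounded

From the feasible point (-77/15, -111/20), moving in the direction (-8, -3) keeps every constraint satisfied while f decreases without bound.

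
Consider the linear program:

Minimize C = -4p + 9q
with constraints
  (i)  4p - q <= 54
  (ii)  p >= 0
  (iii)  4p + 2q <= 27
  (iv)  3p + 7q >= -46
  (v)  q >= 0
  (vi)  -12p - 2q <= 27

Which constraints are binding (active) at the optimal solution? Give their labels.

Extreme points and C = -4p + 9q:
  (0, 27/2) → C = 243/2
  (0, 0) → C = 0
  (27/4, 0) → C = -27

The minimum is at (27/4, 0). Substituting into each constraint, equality holds for (iii) and (v); the remaining constraints have slack.

(iii) and (v)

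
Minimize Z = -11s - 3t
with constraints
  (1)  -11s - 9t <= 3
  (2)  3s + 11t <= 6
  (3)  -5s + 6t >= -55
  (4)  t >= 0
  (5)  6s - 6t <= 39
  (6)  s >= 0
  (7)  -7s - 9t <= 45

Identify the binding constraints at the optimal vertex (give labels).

(2) and (4)

Extreme points and Z = -11s - 3t:
  (2, 0) → Z = -22
  (0, 6/11) → Z = -18/11
  (0, 0) → Z = 0

The minimum is at (2, 0). Substituting into each constraint, equality holds for (2) and (4); the remaining constraints have slack.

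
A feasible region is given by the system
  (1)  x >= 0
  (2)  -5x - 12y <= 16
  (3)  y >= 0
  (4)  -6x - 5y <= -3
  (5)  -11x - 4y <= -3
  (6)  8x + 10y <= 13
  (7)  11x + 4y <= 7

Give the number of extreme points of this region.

Pairwise boundary intersections that survive every other constraint:
  (0, 3/4)
  (0, 13/10)
  (1/2, 0)
  (7/11, 0)
  (3/31, 15/31)
  (3/13, 29/26)

6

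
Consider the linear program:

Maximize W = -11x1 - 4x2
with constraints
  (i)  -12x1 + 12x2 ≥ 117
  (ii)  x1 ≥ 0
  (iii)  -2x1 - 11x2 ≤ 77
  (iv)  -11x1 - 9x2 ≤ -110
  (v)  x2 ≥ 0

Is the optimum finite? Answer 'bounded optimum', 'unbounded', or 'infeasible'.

Corner points and W = -11x1 - 4x2:
  (89/80, 869/80) → W = -891/16
  (0, 110/9) → W = -440/9
The feasible region has finitely many vertices and no improving ray; the maximum is -440/9 at (0, 110/9).

bounded optimum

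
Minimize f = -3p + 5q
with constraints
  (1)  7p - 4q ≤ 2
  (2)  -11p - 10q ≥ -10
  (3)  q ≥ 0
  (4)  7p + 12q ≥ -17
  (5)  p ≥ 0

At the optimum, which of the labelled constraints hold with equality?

(1) and (3)

Extreme points and f = -3p + 5q:
  (10/19, 8/19) → f = 10/19
  (2/7, 0) → f = -6/7
  (0, 1) → f = 5
  (0, 0) → f = 0

The minimum is at (2/7, 0). Substituting into each constraint, equality holds for (1) and (3); the remaining constraints have slack.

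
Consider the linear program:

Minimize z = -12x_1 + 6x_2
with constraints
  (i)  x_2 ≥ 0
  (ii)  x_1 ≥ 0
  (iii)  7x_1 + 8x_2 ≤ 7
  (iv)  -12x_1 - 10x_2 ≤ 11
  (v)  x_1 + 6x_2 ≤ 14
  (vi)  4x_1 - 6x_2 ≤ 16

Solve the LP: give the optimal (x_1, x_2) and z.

Vertices and z = -12x_1 + 6x_2:
  (0, 0) → z = 0
  (1, 0) → z = -12
  (0, 7/8) → z = 21/4

x_1 = 1, x_2 = 0, minimum z = -12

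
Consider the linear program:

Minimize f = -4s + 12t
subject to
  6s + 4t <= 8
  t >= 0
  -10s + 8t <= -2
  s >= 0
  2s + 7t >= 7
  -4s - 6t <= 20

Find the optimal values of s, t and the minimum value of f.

s = 14/17, t = 13/17, minimum f = 100/17

Corner points and f = -4s + 12t:
  (9/11, 17/22) → f = 6
  (14/17, 13/17) → f = 100/17
  (35/43, 33/43) → f = 256/43

At the optimal vertex, 6s + 4t = 8 and 2s + 7t = 7.
Solving simultaneously gives s = 14/17, t = 13/17.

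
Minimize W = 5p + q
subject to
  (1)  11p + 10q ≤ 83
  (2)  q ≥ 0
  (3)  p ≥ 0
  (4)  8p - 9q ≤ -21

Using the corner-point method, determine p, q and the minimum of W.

Extreme points and W = 5p + q:
  (0, 83/10) → W = 83/10
  (3, 5) → W = 20
  (0, 7/3) → W = 7/3

The optimum lies where p = 0 and 8p - 9q = -21.
Solving simultaneously gives p = 0, q = 7/3.

p = 0, q = 7/3, minimum W = 7/3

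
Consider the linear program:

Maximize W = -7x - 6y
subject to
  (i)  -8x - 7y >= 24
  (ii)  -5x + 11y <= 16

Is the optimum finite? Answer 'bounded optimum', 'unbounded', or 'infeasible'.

From the feasible point (-376/123, 8/123), moving in the direction (-11, -5) keeps every constraint satisfied while W increases without bound.

unbounded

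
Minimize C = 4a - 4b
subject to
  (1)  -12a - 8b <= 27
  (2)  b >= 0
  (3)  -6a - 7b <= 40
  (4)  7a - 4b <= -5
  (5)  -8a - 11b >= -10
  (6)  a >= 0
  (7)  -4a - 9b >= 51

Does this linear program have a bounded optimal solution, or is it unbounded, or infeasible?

The boundaries a = 0 and -4a - 9b = 51 meet at (0, -17/3), but that point violates -12a - 8b ≤ 27. Every candidate vertex is excluded by some other constraint, so the feasible region is empty.

infeasible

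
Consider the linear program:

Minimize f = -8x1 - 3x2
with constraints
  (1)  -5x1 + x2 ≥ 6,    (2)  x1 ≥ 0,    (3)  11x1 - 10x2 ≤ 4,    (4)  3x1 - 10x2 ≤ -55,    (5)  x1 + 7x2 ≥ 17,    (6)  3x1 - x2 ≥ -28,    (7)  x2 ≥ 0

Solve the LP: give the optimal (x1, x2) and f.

x1 = 11, x2 = 61, minimum f = -271

Vertices and f = -8x1 - 3x2:
  (0, 6) → f = -18
  (11, 61) → f = -271
  (0, 28) → f = -84

The optimum lies where -5x1 + x2 = 6 and 3x1 - x2 = -28.
Solving simultaneously gives x1 = 11, x2 = 61.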